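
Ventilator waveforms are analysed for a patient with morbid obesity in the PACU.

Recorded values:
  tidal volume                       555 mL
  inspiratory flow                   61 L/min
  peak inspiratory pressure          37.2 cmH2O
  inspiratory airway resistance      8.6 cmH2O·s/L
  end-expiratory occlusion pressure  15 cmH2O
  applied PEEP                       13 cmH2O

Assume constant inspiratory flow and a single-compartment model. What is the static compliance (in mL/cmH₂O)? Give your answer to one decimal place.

Flow: 61 L/min ÷ 60 = 1.0167 L/s.
Total PEEP = 15 cmH2O (set 13 + intrinsic 2); this is the baseline alveolar pressure.
Equation of motion (constant flow): PIP = Vt/C + R·V̇ + PEEP.
Vt/C = PIP − R·V̇ − PEEP = 37.2 − 8.6×1.0167 − 15 = 37.2 − 8.744 − 15 = 13.456 cmH2O.
C = Vt / 13.456 = 555 / 13.456 = 41.246 mL/cmH2O.

41.2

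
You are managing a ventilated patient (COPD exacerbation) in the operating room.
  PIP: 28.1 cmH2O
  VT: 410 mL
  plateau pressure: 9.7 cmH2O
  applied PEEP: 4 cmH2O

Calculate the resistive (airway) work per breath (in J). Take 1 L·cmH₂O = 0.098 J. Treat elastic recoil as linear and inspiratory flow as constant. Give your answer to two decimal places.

0.74

With constant inspiratory flow the resistive pressure is constant at PIP − Pplat = 28.1 − 9.7 = 18.4 cmH2O, so resistive work = 18.4 × 0.410 = 7.544 L·cmH2O.
× 0.098 J/(L·cmH2O) → 0.7393 J.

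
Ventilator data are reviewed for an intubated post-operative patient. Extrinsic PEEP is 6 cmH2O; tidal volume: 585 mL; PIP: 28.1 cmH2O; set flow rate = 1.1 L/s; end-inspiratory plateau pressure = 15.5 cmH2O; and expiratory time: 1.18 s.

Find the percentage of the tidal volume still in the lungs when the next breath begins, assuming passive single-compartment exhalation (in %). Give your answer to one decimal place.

R = (PIP − Pplat)/V̇ = (28.1 − 15.5) / 1.1 = 12.6/1.1 = 11.455 cmH2O·s/L.
C = Vt/(Pplat − PEEP) = 585.0 / (15.5 − 6) = 585.0/9.5 = 61.579 mL/cmH2O.
τ = R × C = 11.455 × 0.06158 L/cmH2O = 0.7054 s.
Fraction remaining at end-expiration = e^(−Te/τ) = e^(−1.18/0.7054) = 0.1877 → 18.77%.

18.8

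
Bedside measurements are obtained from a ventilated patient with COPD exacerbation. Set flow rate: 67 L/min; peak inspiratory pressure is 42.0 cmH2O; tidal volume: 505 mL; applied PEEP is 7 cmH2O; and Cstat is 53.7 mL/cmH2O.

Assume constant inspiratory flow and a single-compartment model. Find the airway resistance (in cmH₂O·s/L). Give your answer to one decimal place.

Flow: 67 L/min ÷ 60 = 1.1167 L/s.
Equation of motion (constant flow): PIP = Vt/C + R·V̇ + PEEP.
R·V̇ = PIP − Vt/C − PEEP = 42.0 − 505/53.7 − 7 = 42.0 − 9.404 − 7 = 25.596 cmH2O.
R = 25.596 / 1.1167 = 22.921 cmH2O·s/L.

22.9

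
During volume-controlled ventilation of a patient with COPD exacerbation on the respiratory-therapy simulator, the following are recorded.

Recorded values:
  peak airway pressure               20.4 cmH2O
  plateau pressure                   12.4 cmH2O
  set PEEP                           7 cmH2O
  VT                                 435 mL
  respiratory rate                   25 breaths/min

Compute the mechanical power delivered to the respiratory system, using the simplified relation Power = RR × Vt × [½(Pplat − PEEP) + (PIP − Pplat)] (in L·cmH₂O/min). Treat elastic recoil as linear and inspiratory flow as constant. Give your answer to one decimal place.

116.4

Per-breath work = Vt × [½(Pplat−PEEP) + (PIP−Pplat)] = 0.435 × [0.5×5.4 + 8.0] = 0.435 × 10.7 = 4.655 L·cmH2O.
Power = 25 × 4.655 = 116.38 L·cmH2O/min.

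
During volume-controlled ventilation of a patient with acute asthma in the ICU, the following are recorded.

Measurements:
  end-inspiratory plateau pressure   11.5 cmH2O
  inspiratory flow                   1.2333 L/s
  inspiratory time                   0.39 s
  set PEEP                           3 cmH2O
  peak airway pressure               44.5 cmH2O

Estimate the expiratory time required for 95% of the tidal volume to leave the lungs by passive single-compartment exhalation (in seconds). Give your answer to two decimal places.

Vt = flow × Ti = 1.2333 L/s × 0.39 s × 1000 mL/L = 480.99 mL.
R = (PIP − Pplat)/V̇ = (44.5 − 11.5) / 1.2333 = 33.0/1.2333 = 26.757 cmH2O·s/L.
C = Vt/(Pplat − PEEP) = 480.99 / (11.5 − 3) = 480.99/8.5 = 56.587 mL/cmH2O.
τ = R × C = 26.757 × 0.05659 L/cmH2O = 1.514 s.
t = −τ·ln(1 − 0.95) = −1.514·ln(0.05) = 4.536 s.

4.54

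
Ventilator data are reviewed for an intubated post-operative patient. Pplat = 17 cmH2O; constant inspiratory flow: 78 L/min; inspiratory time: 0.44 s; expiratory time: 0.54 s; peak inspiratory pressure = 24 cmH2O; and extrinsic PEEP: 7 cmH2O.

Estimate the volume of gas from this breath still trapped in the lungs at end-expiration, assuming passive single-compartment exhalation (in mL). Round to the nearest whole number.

Flow: 78 L/min ÷ 60 = 1.3 L/s.
Vt = flow × Ti = 1.3 L/s × 0.44 s × 1000 mL/L = 572.0 mL.
R = (PIP − Pplat)/V̇ = (24 − 17) / 1.3 = 7.0/1.3 = 5.385 cmH2O·s/L.
C = Vt/(Pplat − PEEP) = 572.0 / (17 − 7) = 572.0/10.0 = 57.2 mL/cmH2O.
τ = R × C = 5.385 × 0.0572 L/cmH2O = 0.308 s.
Fraction remaining = e^(−Te/τ) = e^(−0.54/0.308) = 0.1732.
Trapped volume = 572.0 × 0.1732 = 99.07 mL.

99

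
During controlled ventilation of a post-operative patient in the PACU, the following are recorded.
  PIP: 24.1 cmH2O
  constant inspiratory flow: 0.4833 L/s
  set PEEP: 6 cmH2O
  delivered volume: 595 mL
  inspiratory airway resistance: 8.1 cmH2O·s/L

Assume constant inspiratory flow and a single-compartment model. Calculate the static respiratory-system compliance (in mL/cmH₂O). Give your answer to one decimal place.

41.9

Equation of motion (constant flow): PIP = Vt/C + R·V̇ + PEEP.
Vt/C = PIP − R·V̇ − PEEP = 24.1 − 8.1×0.4833 − 6 = 24.1 − 3.915 − 6 = 14.185 cmH2O.
C = Vt / 14.185 = 595 / 14.185 = 41.946 mL/cmH2O.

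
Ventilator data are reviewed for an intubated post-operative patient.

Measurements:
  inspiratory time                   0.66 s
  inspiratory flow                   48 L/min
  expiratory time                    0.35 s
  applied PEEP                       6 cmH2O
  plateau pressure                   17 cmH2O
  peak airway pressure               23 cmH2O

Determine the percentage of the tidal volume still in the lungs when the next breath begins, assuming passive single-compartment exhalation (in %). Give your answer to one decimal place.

Flow: 48 L/min ÷ 60 = 0.8 L/s.
Vt = flow × Ti = 0.8 L/s × 0.66 s × 1000 mL/L = 528.0 mL.
R = (PIP − Pplat)/V̇ = (23 − 17) / 0.8 = 6.0/0.8 = 7.5 cmH2O·s/L.
C = Vt/(Pplat − PEEP) = 528.0 / (17 − 6) = 528.0/11.0 = 48.0 mL/cmH2O.
τ = R × C = 7.5 × 0.048 L/cmH2O = 0.36 s.
Fraction remaining at end-expiration = e^(−Te/τ) = e^(−0.35/0.36) = 0.3782 → 37.82%.

37.8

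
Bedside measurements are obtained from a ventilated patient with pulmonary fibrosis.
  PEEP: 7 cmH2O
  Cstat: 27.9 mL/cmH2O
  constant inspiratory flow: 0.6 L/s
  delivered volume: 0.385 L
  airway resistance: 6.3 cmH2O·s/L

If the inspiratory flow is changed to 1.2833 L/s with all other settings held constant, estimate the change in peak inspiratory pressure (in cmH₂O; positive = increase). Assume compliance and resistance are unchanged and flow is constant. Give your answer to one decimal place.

PIP = Vt/C + R·V̇ + PEEP (constant-flow equation of motion).
Only the resistive term changes: ΔPIP = R × ΔV̇ = 6.3 × (1.2833 − 0.6) = 6.3 × 0.6833 = 4.305 cmH2O.

4.3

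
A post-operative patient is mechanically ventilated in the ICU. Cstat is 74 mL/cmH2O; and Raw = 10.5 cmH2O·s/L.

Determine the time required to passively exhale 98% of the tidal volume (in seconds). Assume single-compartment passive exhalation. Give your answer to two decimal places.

τ = R × C = 10.5 × 74 mL/cmH2O = 10.5 × 0.074 L/cmH2O = 0.777 s.
Exhaled fraction f = 1 − e^(−t/τ) → t = −τ·ln(1 − f) = −0.777·ln(0.02) = 3.04 s.

3.04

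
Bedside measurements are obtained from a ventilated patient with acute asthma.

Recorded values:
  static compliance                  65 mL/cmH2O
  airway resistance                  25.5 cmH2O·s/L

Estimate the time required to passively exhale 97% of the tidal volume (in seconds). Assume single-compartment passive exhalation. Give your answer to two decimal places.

τ = R × C = 25.5 × 65 mL/cmH2O = 25.5 × 0.065 L/cmH2O = 1.658 s.
Exhaled fraction f = 1 − e^(−t/τ) → t = −τ·ln(1 − f) = −1.658·ln(0.03) = 5.814 s.

5.81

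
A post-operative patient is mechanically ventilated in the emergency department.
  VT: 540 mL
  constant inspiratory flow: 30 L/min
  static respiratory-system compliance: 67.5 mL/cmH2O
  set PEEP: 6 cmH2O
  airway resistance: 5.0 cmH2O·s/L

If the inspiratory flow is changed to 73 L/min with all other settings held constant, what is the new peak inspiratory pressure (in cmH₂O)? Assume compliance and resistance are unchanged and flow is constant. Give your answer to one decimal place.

Flow: 30 L/min ÷ 60 = 0.5 L/s.
New flow: 73 L/min ÷ 60 = 1.2167 L/s.
PIP = Vt/C + R·V̇ + PEEP (constant-flow equation of motion).
Only the resistive term changes: ΔPIP = R × ΔV̇ = 5.0 × (1.2167 − 0.5) = 5.0 × 0.7167 = 3.584 cmH2O.
Original PIP = 540/67.5 + 5.0×0.5 + 6 = 16.5 cmH2O; new PIP = 16.5 + (3.584) = 20.084 cmH2O.

20.1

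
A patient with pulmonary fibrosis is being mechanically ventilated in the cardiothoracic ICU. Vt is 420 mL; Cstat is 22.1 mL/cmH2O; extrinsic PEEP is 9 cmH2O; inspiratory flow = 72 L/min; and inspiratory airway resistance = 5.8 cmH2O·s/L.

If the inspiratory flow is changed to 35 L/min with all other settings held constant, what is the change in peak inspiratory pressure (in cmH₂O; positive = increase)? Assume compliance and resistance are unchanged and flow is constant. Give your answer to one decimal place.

-3.6

Flow: 72 L/min ÷ 60 = 1.2 L/s.
New flow: 35 L/min ÷ 60 = 0.5833 L/s.
PIP = Vt/C + R·V̇ + PEEP (constant-flow equation of motion).
Only the resistive term changes: ΔPIP = R × ΔV̇ = 5.8 × (0.5833 − 1.2) = 5.8 × -0.6167 = -3.577 cmH2O.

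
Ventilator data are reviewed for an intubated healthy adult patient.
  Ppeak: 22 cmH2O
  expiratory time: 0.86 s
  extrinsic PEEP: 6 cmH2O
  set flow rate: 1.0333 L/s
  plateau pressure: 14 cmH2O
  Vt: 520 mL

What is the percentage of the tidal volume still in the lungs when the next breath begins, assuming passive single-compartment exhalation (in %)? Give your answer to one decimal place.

R = (PIP − Pplat)/V̇ = (22 − 14) / 1.0333 = 8.0/1.0333 = 7.742 cmH2O·s/L.
C = Vt/(Pplat − PEEP) = 520.0 / (14 − 6) = 520.0/8.0 = 65.0 mL/cmH2O.
τ = R × C = 7.742 × 0.065 L/cmH2O = 0.5032 s.
Fraction remaining at end-expiration = e^(−Te/τ) = e^(−0.86/0.5032) = 0.181 → 18.1%.

18.1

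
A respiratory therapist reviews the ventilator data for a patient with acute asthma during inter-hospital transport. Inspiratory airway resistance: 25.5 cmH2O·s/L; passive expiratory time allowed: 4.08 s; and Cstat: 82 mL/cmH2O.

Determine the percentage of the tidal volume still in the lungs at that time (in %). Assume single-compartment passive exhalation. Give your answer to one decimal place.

14.2

τ = R × C = 25.5 × 82 mL/cmH2O = 25.5 × 0.082 L/cmH2O = 2.091 s.
Passive exhalation: V(t)/V₀ = e^(−t/τ) = e^(−4.08/2.091) = 0.1421.
Fraction remaining = 0.1421 → 14.21%.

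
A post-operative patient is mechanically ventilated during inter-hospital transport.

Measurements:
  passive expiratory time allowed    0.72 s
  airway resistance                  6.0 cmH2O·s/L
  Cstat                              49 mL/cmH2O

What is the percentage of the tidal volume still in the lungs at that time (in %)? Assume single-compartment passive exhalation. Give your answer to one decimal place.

τ = R × C = 6.0 × 49 mL/cmH2O = 6.0 × 0.049 L/cmH2O = 0.294 s.
Passive exhalation: V(t)/V₀ = e^(−t/τ) = e^(−0.72/0.294) = 0.08638.
Fraction remaining = 0.08638 → 8.638%.

8.6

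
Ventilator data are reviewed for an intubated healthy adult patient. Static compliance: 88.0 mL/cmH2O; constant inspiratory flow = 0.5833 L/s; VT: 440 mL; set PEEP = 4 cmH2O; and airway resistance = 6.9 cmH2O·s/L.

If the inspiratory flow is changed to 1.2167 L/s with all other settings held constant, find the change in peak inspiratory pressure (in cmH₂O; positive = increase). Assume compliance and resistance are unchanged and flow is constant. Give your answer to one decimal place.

4.4

PIP = Vt/C + R·V̇ + PEEP (constant-flow equation of motion).
Only the resistive term changes: ΔPIP = R × ΔV̇ = 6.9 × (1.2167 − 0.5833) = 6.9 × 0.6334 = 4.37 cmH2O.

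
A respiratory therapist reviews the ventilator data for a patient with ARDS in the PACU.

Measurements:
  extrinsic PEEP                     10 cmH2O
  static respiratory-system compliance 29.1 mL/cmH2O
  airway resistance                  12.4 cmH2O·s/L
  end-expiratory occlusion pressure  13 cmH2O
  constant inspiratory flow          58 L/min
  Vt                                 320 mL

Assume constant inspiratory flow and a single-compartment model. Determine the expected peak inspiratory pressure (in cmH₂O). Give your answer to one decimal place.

36.0

Flow: 58 L/min ÷ 60 = 0.9667 L/s.
Total PEEP = 13 cmH2O (set 10 + intrinsic 3); this is the baseline alveolar pressure.
Equation of motion (constant flow): PIP = Vt/C + R·V̇ + PEEP.
PIP = 320/29.1 + 12.4×0.9667 + 13 = 10.997 + 11.987 + 13 = 35.984 cmH2O.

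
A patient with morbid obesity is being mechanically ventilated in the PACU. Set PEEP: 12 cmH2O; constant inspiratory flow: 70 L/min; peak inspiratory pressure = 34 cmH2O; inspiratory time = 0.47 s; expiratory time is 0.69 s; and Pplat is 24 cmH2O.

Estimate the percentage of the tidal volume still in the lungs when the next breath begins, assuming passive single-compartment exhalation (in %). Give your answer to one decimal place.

17.2

Flow: 70 L/min ÷ 60 = 1.1667 L/s.
Vt = flow × Ti = 1.1667 L/s × 0.47 s × 1000 mL/L = 548.35 mL.
R = (PIP − Pplat)/V̇ = (34 − 24) / 1.1667 = 10.0/1.1667 = 8.571 cmH2O·s/L.
C = Vt/(Pplat − PEEP) = 548.35 / (24 − 12) = 548.35/12.0 = 45.696 mL/cmH2O.
τ = R × C = 8.571 × 0.0457 L/cmH2O = 0.3917 s.
Fraction remaining at end-expiration = e^(−Te/τ) = e^(−0.69/0.3917) = 0.1718 → 17.18%.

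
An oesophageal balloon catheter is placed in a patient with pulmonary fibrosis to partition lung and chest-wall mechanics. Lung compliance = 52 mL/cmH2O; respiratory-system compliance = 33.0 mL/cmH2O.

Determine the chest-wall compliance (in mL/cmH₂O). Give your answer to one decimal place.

1/Ccw = 1/Crs − 1/CL.
1/Ccw = 1/33.0 − 1/52 = 0.01107.
Ccw = 90.334 mL/cmH2O.

90.3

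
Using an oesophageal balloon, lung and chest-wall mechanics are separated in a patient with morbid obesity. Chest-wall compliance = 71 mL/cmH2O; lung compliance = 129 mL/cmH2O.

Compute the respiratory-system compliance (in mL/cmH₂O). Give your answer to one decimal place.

Lung and chest wall are elastances in series: 1/Crs = 1/CL + 1/Ccw.
1/Crs = 1/129 + 1/71 = 0.02184.
Crs = 45.788 mL/cmH2O.

45.8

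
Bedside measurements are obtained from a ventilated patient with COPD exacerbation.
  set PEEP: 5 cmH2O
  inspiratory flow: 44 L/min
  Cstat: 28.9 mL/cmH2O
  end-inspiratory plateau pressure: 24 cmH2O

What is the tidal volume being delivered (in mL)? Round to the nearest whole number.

549

Vt = Cstat × (Pplat − PEEP) = 28.9 × (24 − 5) = 28.9 × 19.0 = 549.1 mL.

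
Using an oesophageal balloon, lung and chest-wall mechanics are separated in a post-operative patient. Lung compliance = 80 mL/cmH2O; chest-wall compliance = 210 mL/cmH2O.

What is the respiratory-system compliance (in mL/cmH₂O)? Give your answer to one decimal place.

57.9

Lung and chest wall are elastances in series: 1/Crs = 1/CL + 1/Ccw.
1/Crs = 1/80 + 1/210 = 0.01726.
Crs = 57.937 mL/cmH2O.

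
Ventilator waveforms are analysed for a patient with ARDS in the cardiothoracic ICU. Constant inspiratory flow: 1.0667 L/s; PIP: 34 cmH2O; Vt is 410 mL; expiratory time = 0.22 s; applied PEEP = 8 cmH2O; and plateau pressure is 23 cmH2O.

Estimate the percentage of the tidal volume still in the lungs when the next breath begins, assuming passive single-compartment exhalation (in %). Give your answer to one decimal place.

45.8

R = (PIP − Pplat)/V̇ = (34 − 23) / 1.0667 = 11.0/1.0667 = 10.312 cmH2O·s/L.
C = Vt/(Pplat − PEEP) = 410.0 / (23 − 8) = 410.0/15.0 = 27.333 mL/cmH2O.
τ = R × C = 10.312 × 0.02733 L/cmH2O = 0.2818 s.
Fraction remaining at end-expiration = e^(−Te/τ) = e^(−0.22/0.2818) = 0.4581 → 45.81%.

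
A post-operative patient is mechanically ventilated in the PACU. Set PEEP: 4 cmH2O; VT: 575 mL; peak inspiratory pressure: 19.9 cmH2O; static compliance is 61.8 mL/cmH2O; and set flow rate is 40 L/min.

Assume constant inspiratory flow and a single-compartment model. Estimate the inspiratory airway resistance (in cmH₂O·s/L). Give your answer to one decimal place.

Flow: 40 L/min ÷ 60 = 0.6667 L/s.
Equation of motion (constant flow): PIP = Vt/C + R·V̇ + PEEP.
R·V̇ = PIP − Vt/C − PEEP = 19.9 − 575/61.8 − 4 = 19.9 − 9.304 − 4 = 6.596 cmH2O.
R = 6.596 / 0.6667 = 9.894 cmH2O·s/L.

9.9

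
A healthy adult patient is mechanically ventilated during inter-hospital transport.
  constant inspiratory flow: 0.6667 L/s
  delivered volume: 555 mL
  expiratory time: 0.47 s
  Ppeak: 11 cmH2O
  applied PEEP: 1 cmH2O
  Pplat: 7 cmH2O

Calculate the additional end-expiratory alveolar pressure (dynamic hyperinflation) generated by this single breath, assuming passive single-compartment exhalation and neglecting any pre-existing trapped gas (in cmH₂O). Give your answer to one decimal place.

R = (PIP − Pplat)/V̇ = (11 − 7) / 0.6667 = 4.0/0.6667 = 6.0 cmH2O·s/L.
C = Vt/(Pplat − PEEP) = 555.0 / (7 − 1) = 555.0/6.0 = 92.5 mL/cmH2O.
τ = R × C = 6.0 × 0.0925 L/cmH2O = 0.555 s.
Fraction remaining = e^(−Te/τ) = e^(−0.47/0.555) = 0.4288; trapped volume = 555.0 × 0.4288 = 237.98 mL.
Additional alveolar pressure from trapping ≈ V_trapped / C = 237.98 / 92.5 = 2.573 cmH2O.

2.6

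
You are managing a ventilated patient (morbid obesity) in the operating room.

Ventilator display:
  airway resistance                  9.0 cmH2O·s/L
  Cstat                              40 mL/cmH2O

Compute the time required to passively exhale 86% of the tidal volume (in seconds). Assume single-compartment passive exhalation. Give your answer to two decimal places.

τ = R × C = 9.0 × 40 mL/cmH2O = 9.0 × 0.040 L/cmH2O = 0.36 s.
Exhaled fraction f = 1 − e^(−t/τ) → t = −τ·ln(1 − f) = −0.36·ln(0.14) = 0.7078 s.

0.71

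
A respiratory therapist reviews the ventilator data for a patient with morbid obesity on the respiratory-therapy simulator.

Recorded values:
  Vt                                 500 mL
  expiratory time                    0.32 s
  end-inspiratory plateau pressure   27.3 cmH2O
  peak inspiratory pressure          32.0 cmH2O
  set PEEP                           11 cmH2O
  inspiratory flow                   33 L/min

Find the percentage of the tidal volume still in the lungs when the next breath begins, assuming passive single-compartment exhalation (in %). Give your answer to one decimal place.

Flow: 33 L/min ÷ 60 = 0.55 L/s.
R = (PIP − Pplat)/V̇ = (32.0 − 27.3) / 0.55 = 4.7/0.55 = 8.545 cmH2O·s/L.
C = Vt/(Pplat − PEEP) = 500.0 / (27.3 − 11) = 500.0/16.3 = 30.675 mL/cmH2O.
τ = R × C = 8.545 × 0.03068 L/cmH2O = 0.2622 s.
Fraction remaining at end-expiration = e^(−Te/τ) = e^(−0.32/0.2622) = 0.2951 → 29.51%.

29.5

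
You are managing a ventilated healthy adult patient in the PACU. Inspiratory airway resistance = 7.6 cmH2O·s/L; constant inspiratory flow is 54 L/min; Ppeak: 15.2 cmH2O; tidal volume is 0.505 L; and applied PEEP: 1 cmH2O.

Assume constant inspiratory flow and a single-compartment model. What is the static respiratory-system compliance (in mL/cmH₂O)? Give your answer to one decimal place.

Flow: 54 L/min ÷ 60 = 0.9 L/s.
Equation of motion (constant flow): PIP = Vt/C + R·V̇ + PEEP.
Vt/C = PIP − R·V̇ − PEEP = 15.2 − 7.6×0.9 − 1 = 15.2 − 6.84 − 1 = 7.36 cmH2O.
C = Vt / 7.36 = 505 / 7.36 = 68.614 mL/cmH2O.

68.6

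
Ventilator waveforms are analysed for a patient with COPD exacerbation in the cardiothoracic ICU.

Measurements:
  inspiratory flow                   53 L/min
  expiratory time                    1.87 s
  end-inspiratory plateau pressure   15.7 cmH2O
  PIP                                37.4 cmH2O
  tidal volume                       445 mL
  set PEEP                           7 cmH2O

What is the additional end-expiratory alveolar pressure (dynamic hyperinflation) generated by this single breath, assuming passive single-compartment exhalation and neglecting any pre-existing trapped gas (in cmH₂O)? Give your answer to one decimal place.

2.0

Flow: 53 L/min ÷ 60 = 0.8833 L/s.
R = (PIP − Pplat)/V̇ = (37.4 − 15.7) / 0.8833 = 21.7/0.8833 = 24.567 cmH2O·s/L.
C = Vt/(Pplat − PEEP) = 445.0 / (15.7 − 7) = 445.0/8.7 = 51.149 mL/cmH2O.
τ = R × C = 24.567 × 0.05115 L/cmH2O = 1.257 s.
Fraction remaining = e^(−Te/τ) = e^(−1.87/1.257) = 0.2259; trapped volume = 445.0 × 0.2259 = 100.53 mL.
Additional alveolar pressure from trapping ≈ V_trapped / C = 100.53 / 51.149 = 1.965 cmH2O.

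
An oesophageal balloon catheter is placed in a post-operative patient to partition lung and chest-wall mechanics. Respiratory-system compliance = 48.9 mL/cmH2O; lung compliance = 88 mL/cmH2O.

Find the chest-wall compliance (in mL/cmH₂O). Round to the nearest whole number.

1/Ccw = 1/Crs − 1/CL.
1/Ccw = 1/48.9 − 1/88 = 0.009086.
Ccw = 110.06 mL/cmH2O.

110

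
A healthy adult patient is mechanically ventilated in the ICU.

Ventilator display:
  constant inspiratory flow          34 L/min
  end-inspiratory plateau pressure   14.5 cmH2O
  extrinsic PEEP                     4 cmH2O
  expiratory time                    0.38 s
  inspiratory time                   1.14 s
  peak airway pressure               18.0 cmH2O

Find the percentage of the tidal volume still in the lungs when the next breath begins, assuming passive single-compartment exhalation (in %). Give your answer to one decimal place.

Flow: 34 L/min ÷ 60 = 0.5667 L/s.
Vt = flow × Ti = 0.5667 L/s × 1.14 s × 1000 mL/L = 646.04 mL.
R = (PIP − Pplat)/V̇ = (18.0 − 14.5) / 0.5667 = 3.5/0.5667 = 6.176 cmH2O·s/L.
C = Vt/(Pplat − PEEP) = 646.04 / (14.5 − 4) = 646.04/10.5 = 61.528 mL/cmH2O.
τ = R × C = 6.176 × 0.06153 L/cmH2O = 0.38 s.
Fraction remaining at end-expiration = e^(−Te/τ) = e^(−0.38/0.38) = 0.3679 → 36.79%.

36.8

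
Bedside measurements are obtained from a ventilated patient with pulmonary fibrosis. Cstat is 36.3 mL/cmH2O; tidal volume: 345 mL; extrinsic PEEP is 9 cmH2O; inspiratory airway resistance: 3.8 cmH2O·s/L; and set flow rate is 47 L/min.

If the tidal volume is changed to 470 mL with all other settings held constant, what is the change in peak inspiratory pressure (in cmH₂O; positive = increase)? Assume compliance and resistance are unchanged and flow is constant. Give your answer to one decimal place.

3.4

PIP = Vt/C + R·V̇ + PEEP (constant-flow equation of motion).
Only the elastic term changes: ΔPIP = ΔVt / C = (470 − 345) / 36.3 = 3.444 cmH2O.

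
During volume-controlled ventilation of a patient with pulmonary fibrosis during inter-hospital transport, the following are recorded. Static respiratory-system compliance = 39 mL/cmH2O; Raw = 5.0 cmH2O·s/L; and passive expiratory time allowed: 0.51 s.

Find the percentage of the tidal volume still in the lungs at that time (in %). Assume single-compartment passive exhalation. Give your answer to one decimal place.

τ = R × C = 5.0 × 39 mL/cmH2O = 5.0 × 0.039 L/cmH2O = 0.195 s.
Passive exhalation: V(t)/V₀ = e^(−t/τ) = e^(−0.51/0.195) = 0.07314.
Fraction remaining = 0.07314 → 7.314%.

7.3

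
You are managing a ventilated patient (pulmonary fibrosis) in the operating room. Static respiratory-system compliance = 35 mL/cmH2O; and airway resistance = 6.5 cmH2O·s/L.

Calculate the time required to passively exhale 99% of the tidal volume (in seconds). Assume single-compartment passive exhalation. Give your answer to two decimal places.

τ = R × C = 6.5 × 35 mL/cmH2O = 6.5 × 0.035 L/cmH2O = 0.2275 s.
Exhaled fraction f = 1 − e^(−t/τ) → t = −τ·ln(1 − f) = −0.2275·ln(0.01) = 1.048 s.

1.05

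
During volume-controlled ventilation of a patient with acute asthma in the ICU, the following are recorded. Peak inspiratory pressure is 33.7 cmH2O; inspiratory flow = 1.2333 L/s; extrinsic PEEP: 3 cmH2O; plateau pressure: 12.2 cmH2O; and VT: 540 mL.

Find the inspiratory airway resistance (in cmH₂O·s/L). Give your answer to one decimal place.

17.4

Raw = (PIP − Pplat) / flow = (33.7 − 12.2) / 1.2333 = 21.5 / 1.2333 = 17.433 cmH2O·s/L.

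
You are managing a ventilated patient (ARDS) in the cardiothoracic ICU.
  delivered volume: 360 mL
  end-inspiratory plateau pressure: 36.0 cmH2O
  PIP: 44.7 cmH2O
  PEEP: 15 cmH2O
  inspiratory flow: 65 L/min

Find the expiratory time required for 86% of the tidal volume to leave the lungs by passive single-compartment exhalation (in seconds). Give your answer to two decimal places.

Flow: 65 L/min ÷ 60 = 1.0833 L/s.
R = (PIP − Pplat)/V̇ = (44.7 − 36.0) / 1.0833 = 8.7/1.0833 = 8.031 cmH2O·s/L.
C = Vt/(Pplat − PEEP) = 360.0 / (36.0 − 15) = 360.0/21.0 = 17.143 mL/cmH2O.
τ = R × C = 8.031 × 0.01714 L/cmH2O = 0.1377 s.
t = −τ·ln(1 − 0.86) = −0.1377·ln(0.14) = 0.2707 s.

0.27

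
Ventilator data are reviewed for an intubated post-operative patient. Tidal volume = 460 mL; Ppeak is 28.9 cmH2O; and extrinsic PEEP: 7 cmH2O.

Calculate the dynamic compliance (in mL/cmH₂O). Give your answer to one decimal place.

21.0

Dynamic compliance = Vt / (PIP − PEEP) = 460 / (28.9 − 7) = 460 / 21.9 = 21.005 mL/cmH2O.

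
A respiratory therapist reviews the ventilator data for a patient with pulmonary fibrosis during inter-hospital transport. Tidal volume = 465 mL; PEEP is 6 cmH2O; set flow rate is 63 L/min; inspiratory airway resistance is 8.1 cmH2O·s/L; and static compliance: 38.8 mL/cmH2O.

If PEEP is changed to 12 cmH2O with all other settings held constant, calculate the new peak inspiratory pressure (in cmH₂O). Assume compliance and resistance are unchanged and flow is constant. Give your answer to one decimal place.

32.5

Flow: 63 L/min ÷ 60 = 1.05 L/s.
PIP = Vt/C + R·V̇ + PEEP (constant-flow equation of motion).
Only the baseline term changes: ΔPIP = ΔPEEP = 12 − 6 = 6.0 cmH2O.
Original PIP = 465/38.8 + 8.1×1.05 + 6 = 26.49 cmH2O; new PIP = 26.49 + (6.0) = 32.49 cmH2O.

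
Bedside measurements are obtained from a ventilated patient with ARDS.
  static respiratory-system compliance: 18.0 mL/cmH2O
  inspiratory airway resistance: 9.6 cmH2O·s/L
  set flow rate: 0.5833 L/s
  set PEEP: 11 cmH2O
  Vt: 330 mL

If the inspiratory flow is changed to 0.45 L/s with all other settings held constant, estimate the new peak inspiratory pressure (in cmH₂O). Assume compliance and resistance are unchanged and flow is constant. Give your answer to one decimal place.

PIP = Vt/C + R·V̇ + PEEP (constant-flow equation of motion).
Only the resistive term changes: ΔPIP = R × ΔV̇ = 9.6 × (0.45 − 0.5833) = 9.6 × -0.1333 = -1.28 cmH2O.
Original PIP = 330/18.0 + 9.6×0.5833 + 11 = 34.933 cmH2O; new PIP = 34.933 + (-1.28) = 33.653 cmH2O.

33.7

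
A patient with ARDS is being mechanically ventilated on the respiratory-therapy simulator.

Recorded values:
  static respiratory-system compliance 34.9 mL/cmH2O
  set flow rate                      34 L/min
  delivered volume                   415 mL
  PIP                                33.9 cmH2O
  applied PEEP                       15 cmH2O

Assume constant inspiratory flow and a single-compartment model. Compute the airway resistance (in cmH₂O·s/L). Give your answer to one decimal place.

12.4

Flow: 34 L/min ÷ 60 = 0.5667 L/s.
Equation of motion (constant flow): PIP = Vt/C + R·V̇ + PEEP.
R·V̇ = PIP − Vt/C − PEEP = 33.9 − 415/34.9 − 15 = 33.9 − 11.891 − 15 = 7.009 cmH2O.
R = 7.009 / 0.5667 = 12.368 cmH2O·s/L.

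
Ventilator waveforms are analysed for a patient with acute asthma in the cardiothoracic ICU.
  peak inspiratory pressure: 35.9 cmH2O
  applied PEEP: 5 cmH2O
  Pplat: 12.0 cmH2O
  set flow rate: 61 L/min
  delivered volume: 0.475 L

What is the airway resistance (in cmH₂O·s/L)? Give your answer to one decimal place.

23.5

Flow: 61 L/min ÷ 60 = 1.0167 L/s.
Raw = (PIP − Pplat) / flow = (35.9 − 12.0) / 1.0167 = 23.9 / 1.0167 = 23.507 cmH2O·s/L.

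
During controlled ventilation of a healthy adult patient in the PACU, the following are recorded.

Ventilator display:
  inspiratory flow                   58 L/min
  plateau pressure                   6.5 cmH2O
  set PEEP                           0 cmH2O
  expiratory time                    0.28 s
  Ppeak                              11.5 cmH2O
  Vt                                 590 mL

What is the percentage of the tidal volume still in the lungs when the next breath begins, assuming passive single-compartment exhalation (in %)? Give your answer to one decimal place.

Flow: 58 L/min ÷ 60 = 0.9667 L/s.
R = (PIP − Pplat)/V̇ = (11.5 − 6.5) / 0.9667 = 5.0/0.9667 = 5.172 cmH2O·s/L.
C = Vt/(Pplat − PEEP) = 590.0 / (6.5 − 0) = 590.0/6.5 = 90.769 mL/cmH2O.
τ = R × C = 5.172 × 0.09077 L/cmH2O = 0.4695 s.
Fraction remaining at end-expiration = e^(−Te/τ) = e^(−0.28/0.4695) = 0.5508 → 55.08%.

55.1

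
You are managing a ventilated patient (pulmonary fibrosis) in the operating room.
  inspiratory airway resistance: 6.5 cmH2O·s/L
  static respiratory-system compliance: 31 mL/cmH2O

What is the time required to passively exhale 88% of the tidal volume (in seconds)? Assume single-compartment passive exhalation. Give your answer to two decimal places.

τ = R × C = 6.5 × 31 mL/cmH2O = 6.5 × 0.031 L/cmH2O = 0.2015 s.
Exhaled fraction f = 1 − e^(−t/τ) → t = −τ·ln(1 − f) = −0.2015·ln(0.12) = 0.4272 s.

0.43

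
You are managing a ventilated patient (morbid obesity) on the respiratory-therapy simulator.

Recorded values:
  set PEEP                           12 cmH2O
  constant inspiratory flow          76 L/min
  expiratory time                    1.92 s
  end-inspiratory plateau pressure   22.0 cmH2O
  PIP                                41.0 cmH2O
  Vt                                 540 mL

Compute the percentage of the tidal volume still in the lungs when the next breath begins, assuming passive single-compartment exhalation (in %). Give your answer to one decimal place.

9.3

Flow: 76 L/min ÷ 60 = 1.2667 L/s.
R = (PIP − Pplat)/V̇ = (41.0 − 22.0) / 1.2667 = 19.0/1.2667 = 15.0 cmH2O·s/L.
C = Vt/(Pplat − PEEP) = 540.0 / (22.0 − 12) = 540.0/10.0 = 54.0 mL/cmH2O.
τ = R × C = 15.0 × 0.054 L/cmH2O = 0.81 s.
Fraction remaining at end-expiration = e^(−Te/τ) = e^(−1.92/0.81) = 0.09345 → 9.345%.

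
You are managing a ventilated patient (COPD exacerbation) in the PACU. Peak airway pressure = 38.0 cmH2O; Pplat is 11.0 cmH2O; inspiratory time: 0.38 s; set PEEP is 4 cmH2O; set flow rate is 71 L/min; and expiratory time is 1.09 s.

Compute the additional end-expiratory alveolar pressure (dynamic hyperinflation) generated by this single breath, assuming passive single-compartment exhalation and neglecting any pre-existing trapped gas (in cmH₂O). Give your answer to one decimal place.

3.3

Flow: 71 L/min ÷ 60 = 1.1833 L/s.
Vt = flow × Ti = 1.1833 L/s × 0.38 s × 1000 mL/L = 449.65 mL.
R = (PIP − Pplat)/V̇ = (38.0 − 11.0) / 1.1833 = 27.0/1.1833 = 22.818 cmH2O·s/L.
C = Vt/(Pplat − PEEP) = 449.65 / (11.0 − 4) = 449.65/7.0 = 64.236 mL/cmH2O.
τ = R × C = 22.818 × 0.06424 L/cmH2O = 1.466 s.
Fraction remaining = e^(−Te/τ) = e^(−1.09/1.466) = 0.4754; trapped volume = 449.65 × 0.4754 = 213.76 mL.
Additional alveolar pressure from trapping ≈ V_trapped / C = 213.76 / 64.236 = 3.328 cmH2O.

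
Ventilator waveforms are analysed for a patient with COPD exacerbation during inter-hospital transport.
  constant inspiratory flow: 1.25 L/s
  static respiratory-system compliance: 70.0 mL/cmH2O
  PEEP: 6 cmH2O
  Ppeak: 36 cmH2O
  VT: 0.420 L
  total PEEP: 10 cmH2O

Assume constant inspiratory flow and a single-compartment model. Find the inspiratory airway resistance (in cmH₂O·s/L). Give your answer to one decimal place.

Total PEEP = 10 cmH2O (set 6 + intrinsic 4); this is the baseline alveolar pressure.
Equation of motion (constant flow): PIP = Vt/C + R·V̇ + PEEP.
R·V̇ = PIP − Vt/C − PEEP = 36 − 420/70.0 − 10 = 36 − 6.0 − 10 = 20.0 cmH2O.
R = 20.0 / 1.25 = 16.0 cmH2O·s/L.

16.0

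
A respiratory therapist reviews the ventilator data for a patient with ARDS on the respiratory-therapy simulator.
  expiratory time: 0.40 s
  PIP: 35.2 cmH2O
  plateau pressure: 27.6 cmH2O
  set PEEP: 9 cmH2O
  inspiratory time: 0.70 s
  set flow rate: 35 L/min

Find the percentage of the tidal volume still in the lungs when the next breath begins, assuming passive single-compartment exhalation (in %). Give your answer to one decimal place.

24.7

Flow: 35 L/min ÷ 60 = 0.5833 L/s.
Vt = flow × Ti = 0.5833 L/s × 0.70 s × 1000 mL/L = 408.31 mL.
R = (PIP − Pplat)/V̇ = (35.2 − 27.6) / 0.5833 = 7.6/0.5833 = 13.029 cmH2O·s/L.
C = Vt/(Pplat − PEEP) = 408.31 / (27.6 − 9) = 408.31/18.6 = 21.952 mL/cmH2O.
τ = R × C = 13.029 × 0.02195 L/cmH2O = 0.286 s.
Fraction remaining at end-expiration = e^(−Te/τ) = e^(−0.40/0.286) = 0.2469 → 24.69%.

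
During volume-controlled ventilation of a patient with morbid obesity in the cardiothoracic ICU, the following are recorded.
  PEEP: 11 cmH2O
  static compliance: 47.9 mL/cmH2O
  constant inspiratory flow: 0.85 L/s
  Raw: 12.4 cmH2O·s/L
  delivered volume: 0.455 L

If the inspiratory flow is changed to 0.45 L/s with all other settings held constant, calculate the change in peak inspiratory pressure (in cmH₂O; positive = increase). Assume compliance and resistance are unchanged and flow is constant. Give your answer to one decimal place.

-5.0

PIP = Vt/C + R·V̇ + PEEP (constant-flow equation of motion).
Only the resistive term changes: ΔPIP = R × ΔV̇ = 12.4 × (0.45 − 0.85) = 12.4 × -0.4 = -4.96 cmH2O.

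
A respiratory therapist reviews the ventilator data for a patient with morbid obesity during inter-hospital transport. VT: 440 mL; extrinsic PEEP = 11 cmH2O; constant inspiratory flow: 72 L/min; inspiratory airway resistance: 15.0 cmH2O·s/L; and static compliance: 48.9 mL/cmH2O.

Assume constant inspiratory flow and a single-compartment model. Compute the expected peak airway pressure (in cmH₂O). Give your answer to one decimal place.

38.0

Flow: 72 L/min ÷ 60 = 1.2 L/s.
Equation of motion (constant flow): PIP = Vt/C + R·V̇ + PEEP.
PIP = 440/48.9 + 15.0×1.2 + 11 = 8.998 + 18.0 + 11 = 37.998 cmH2O.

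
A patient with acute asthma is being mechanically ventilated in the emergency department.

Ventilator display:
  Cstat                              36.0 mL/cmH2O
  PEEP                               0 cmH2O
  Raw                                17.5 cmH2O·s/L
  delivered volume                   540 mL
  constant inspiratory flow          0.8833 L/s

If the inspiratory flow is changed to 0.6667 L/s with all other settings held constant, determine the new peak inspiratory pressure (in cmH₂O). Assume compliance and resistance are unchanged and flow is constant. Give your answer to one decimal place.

26.7

PIP = Vt/C + R·V̇ + PEEP (constant-flow equation of motion).
Only the resistive term changes: ΔPIP = R × ΔV̇ = 17.5 × (0.6667 − 0.8833) = 17.5 × -0.2166 = -3.791 cmH2O.
Original PIP = 540/36.0 + 17.5×0.8833 + 0 = 30.458 cmH2O; new PIP = 30.458 + (-3.791) = 26.667 cmH2O.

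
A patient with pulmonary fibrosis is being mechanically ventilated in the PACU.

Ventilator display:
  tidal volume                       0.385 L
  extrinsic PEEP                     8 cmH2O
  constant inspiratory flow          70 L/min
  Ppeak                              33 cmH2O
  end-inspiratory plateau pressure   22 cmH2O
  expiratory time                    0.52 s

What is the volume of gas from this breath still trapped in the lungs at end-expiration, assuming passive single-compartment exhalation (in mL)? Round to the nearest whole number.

52

Flow: 70 L/min ÷ 60 = 1.1667 L/s.
R = (PIP − Pplat)/V̇ = (33 − 22) / 1.1667 = 11.0/1.1667 = 9.428 cmH2O·s/L.
C = Vt/(Pplat − PEEP) = 385.0 / (22 − 8) = 385.0/14.0 = 27.5 mL/cmH2O.
τ = R × C = 9.428 × 0.0275 L/cmH2O = 0.2593 s.
Fraction remaining = e^(−Te/τ) = e^(−0.52/0.2593) = 0.1346.
Trapped volume = 385.0 × 0.1346 = 51.821 mL.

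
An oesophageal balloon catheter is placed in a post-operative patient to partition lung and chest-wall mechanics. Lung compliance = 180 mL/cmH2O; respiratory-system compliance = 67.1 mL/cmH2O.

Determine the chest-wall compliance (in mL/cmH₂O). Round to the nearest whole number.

107

1/Ccw = 1/Crs − 1/CL.
1/Ccw = 1/67.1 − 1/180 = 0.009348.
Ccw = 106.97 mL/cmH2O.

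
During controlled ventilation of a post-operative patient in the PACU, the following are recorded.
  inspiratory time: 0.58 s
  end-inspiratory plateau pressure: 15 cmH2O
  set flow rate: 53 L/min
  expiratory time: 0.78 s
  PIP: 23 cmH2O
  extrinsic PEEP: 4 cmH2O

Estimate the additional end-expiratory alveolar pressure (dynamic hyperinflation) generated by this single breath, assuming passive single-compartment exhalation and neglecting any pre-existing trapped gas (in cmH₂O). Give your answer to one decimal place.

Flow: 53 L/min ÷ 60 = 0.8833 L/s.
Vt = flow × Ti = 0.8833 L/s × 0.58 s × 1000 mL/L = 512.31 mL.
R = (PIP − Pplat)/V̇ = (23 − 15) / 0.8833 = 8.0/0.8833 = 9.057 cmH2O·s/L.
C = Vt/(Pplat − PEEP) = 512.31 / (15 − 4) = 512.31/11.0 = 46.574 mL/cmH2O.
τ = R × C = 9.057 × 0.04657 L/cmH2O = 0.4218 s.
Fraction remaining = e^(−Te/τ) = e^(−0.78/0.4218) = 0.1574; trapped volume = 512.31 × 0.1574 = 80.638 mL.
Additional alveolar pressure from trapping ≈ V_trapped / C = 80.638 / 46.574 = 1.731 cmH2O.

1.7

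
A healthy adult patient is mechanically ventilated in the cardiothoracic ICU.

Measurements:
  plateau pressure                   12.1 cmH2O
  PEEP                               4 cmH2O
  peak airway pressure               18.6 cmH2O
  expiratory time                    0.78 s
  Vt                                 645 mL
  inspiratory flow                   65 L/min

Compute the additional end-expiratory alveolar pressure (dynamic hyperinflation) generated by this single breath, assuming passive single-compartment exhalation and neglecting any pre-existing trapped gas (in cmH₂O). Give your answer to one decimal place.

Flow: 65 L/min ÷ 60 = 1.0833 L/s.
R = (PIP − Pplat)/V̇ = (18.6 − 12.1) / 1.0833 = 6.5/1.0833 = 6.0 cmH2O·s/L.
C = Vt/(Pplat − PEEP) = 645.0 / (12.1 − 4) = 645.0/8.1 = 79.63 mL/cmH2O.
τ = R × C = 6.0 × 0.07963 L/cmH2O = 0.4778 s.
Fraction remaining = e^(−Te/τ) = e^(−0.78/0.4778) = 0.1954; trapped volume = 645.0 × 0.1954 = 126.03 mL.
Additional alveolar pressure from trapping ≈ V_trapped / C = 126.03 / 79.63 = 1.583 cmH2O.

1.6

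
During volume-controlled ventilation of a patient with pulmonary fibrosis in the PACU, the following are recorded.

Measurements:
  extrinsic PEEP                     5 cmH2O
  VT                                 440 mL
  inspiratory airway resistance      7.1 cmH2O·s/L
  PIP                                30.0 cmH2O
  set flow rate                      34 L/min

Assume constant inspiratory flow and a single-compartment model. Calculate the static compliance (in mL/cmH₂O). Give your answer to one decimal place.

21.0

Flow: 34 L/min ÷ 60 = 0.5667 L/s.
Equation of motion (constant flow): PIP = Vt/C + R·V̇ + PEEP.
Vt/C = PIP − R·V̇ − PEEP = 30.0 − 7.1×0.5667 − 5 = 30.0 − 4.024 − 5 = 20.976 cmH2O.
C = Vt / 20.976 = 440 / 20.976 = 20.976 mL/cmH2O.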